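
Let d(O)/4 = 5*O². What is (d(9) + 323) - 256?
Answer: 1687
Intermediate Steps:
d(O) = 20*O² (d(O) = 4*(5*O²) = 20*O²)
(d(9) + 323) - 256 = (20*9² + 323) - 256 = (20*81 + 323) - 256 = (1620 + 323) - 256 = 1943 - 256 = 1687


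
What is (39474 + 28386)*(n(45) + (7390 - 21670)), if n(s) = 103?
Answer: -962051220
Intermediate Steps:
(39474 + 28386)*(n(45) + (7390 - 21670)) = (39474 + 28386)*(103 + (7390 - 21670)) = 67860*(103 - 14280) = 67860*(-14177) = -962051220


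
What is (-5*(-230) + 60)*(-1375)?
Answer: -1663750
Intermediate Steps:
(-5*(-230) + 60)*(-1375) = (1150 + 60)*(-1375) = 1210*(-1375) = -1663750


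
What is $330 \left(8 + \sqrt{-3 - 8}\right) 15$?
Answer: $39600 + 4950 i \sqrt{11} \approx 39600.0 + 16417.0 i$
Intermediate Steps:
$330 \left(8 + \sqrt{-3 - 8}\right) 15 = 330 \left(8 + \sqrt{-11}\right) 15 = 330 \left(8 + i \sqrt{11}\right) 15 = 330 \left(120 + 15 i \sqrt{11}\right) = 39600 + 4950 i \sqrt{11}$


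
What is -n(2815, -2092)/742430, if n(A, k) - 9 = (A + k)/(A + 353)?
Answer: -1949/156801216 ≈ -1.2430e-5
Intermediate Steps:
n(A, k) = 9 + (A + k)/(353 + A) (n(A, k) = 9 + (A + k)/(A + 353) = 9 + (A + k)/(353 + A))
-n(2815, -2092)/742430 = -(3177 - 2092 + 10*2815)/(353 + 2815)/742430 = -(3177 - 2092 + 28150)/3168/742430 = -(1/3168)*29235/742430 = -9745/(1056*742430) = -1*1949/156801216 = -1949/156801216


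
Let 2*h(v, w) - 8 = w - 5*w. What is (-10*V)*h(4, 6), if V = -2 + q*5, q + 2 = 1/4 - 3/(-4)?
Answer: -560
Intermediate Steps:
q = -1 (q = -2 + (1/4 - 3/(-4)) = -2 + (1*(1/4) - 3*(-1/4)) = -2 + (1/4 + 3/4) = -2 + 1 = -1)
h(v, w) = 4 - 2*w (h(v, w) = 4 + (w - 5*w)/2 = 4 + (-4*w)/2 = 4 - 2*w)
V = -7 (V = -2 - 1*5 = -2 - 5 = -7)
(-10*V)*h(4, 6) = (-10*(-7))*(4 - 2*6) = 70*(4 - 12) = 70*(-8) = -560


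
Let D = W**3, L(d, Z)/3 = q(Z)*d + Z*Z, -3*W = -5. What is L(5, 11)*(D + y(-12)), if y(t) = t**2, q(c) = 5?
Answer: 585898/9 ≈ 65100.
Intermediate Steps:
W = 5/3 (W = -1/3*(-5) = 5/3 ≈ 1.6667)
L(d, Z) = 3*Z**2 + 15*d (L(d, Z) = 3*(5*d + Z*Z) = 3*(5*d + Z**2) = 3*(Z**2 + 5*d) = 3*Z**2 + 15*d)
D = 125/27 (D = (5/3)**3 = 125/27 ≈ 4.6296)
L(5, 11)*(D + y(-12)) = (3*11**2 + 15*5)*(125/27 + (-12)**2) = (3*121 + 75)*(125/27 + 144) = (363 + 75)*(4013/27) = 438*(4013/27) = 585898/9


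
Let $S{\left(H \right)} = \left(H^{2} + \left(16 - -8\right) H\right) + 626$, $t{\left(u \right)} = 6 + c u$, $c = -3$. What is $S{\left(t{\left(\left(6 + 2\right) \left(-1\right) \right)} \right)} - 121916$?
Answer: $-119670$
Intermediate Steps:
$t{\left(u \right)} = 6 - 3 u$
$S{\left(H \right)} = 626 + H^{2} + 24 H$ ($S{\left(H \right)} = \left(H^{2} + \left(16 + 8\right) H\right) + 626 = \left(H^{2} + 24 H\right) + 626 = 626 + H^{2} + 24 H$)
$S{\left(t{\left(\left(6 + 2\right) \left(-1\right) \right)} \right)} - 121916 = \left(626 + \left(6 - 3 \left(6 + 2\right) \left(-1\right)\right)^{2} + 24 \left(6 - 3 \left(6 + 2\right) \left(-1\right)\right)\right) - 121916 = \left(626 + \left(6 - 3 \cdot 8 \left(-1\right)\right)^{2} + 24 \left(6 - 3 \cdot 8 \left(-1\right)\right)\right) - 121916 = \left(626 + \left(6 - -24\right)^{2} + 24 \left(6 - -24\right)\right) - 121916 = \left(626 + \left(6 + 24\right)^{2} + 24 \left(6 + 24\right)\right) - 121916 = \left(626 + 30^{2} + 24 \cdot 30\right) - 121916 = \left(626 + 900 + 720\right) - 121916 = 2246 - 121916 = -119670$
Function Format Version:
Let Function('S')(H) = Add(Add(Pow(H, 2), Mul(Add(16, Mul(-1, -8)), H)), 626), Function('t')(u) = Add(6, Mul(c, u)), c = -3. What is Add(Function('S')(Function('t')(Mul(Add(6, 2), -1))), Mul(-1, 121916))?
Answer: -119670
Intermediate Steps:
Function('t')(u) = Add(6, Mul(-3, u))
Function('S')(H) = Add(626, Pow(H, 2), Mul(24, H)) (Function('S')(H) = Add(Add(Pow(H, 2), Mul(Add(16, 8), H)), 626) = Add(Add(Pow(H, 2), Mul(24, H)), 626) = Add(626, Pow(H, 2), Mul(24, H)))
Add(Function('S')(Function('t')(Mul(Add(6, 2), -1))), Mul(-1, 121916)) = Add(Add(626, Pow(Add(6, Mul(-3, Mul(Add(6, 2), -1))), 2), Mul(24, Add(6, Mul(-3, Mul(Add(6, 2), -1))))), Mul(-1, 121916)) = Add(Add(626, Pow(Add(6, Mul(-3, Mul(8, -1))), 2), Mul(24, Add(6, Mul(-3, Mul(8, -1))))), -121916) = Add(Add(626, Pow(Add(6, Mul(-3, -8)), 2), Mul(24, Add(6, Mul(-3, -8)))), -121916) = Add(Add(626, Pow(Add(6, 24), 2), Mul(24, Add(6, 24))), -121916) = Add(Add(626, Pow(30, 2), Mul(24, 30)), -121916) = Add(Add(626, 900, 720), -121916) = Add(2246, -121916) = -119670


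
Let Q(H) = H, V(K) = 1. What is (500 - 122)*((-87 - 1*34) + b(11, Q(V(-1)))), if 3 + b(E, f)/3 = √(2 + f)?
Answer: -49140 + 1134*√3 ≈ -47176.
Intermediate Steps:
b(E, f) = -9 + 3*√(2 + f)
(500 - 122)*((-87 - 1*34) + b(11, Q(V(-1)))) = (500 - 122)*((-87 - 1*34) + (-9 + 3*√(2 + 1))) = 378*((-87 - 34) + (-9 + 3*√3)) = 378*(-121 + (-9 + 3*√3)) = 378*(-130 + 3*√3) = -49140 + 1134*√3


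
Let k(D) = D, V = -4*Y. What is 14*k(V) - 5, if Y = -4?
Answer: 219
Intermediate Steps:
V = 16 (V = -4*(-4) = 16)
14*k(V) - 5 = 14*16 - 5 = 224 - 5 = 219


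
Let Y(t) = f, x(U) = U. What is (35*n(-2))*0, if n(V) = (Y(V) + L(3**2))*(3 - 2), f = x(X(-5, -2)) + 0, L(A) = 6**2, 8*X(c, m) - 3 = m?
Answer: 0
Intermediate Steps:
X(c, m) = 3/8 + m/8
L(A) = 36
f = 1/8 (f = (3/8 + (1/8)*(-2)) + 0 = (3/8 - 1/4) + 0 = 1/8 + 0 = 1/8 ≈ 0.12500)
Y(t) = 1/8
n(V) = 289/8 (n(V) = (1/8 + 36)*(3 - 2) = (289/8)*1 = 289/8)
(35*n(-2))*0 = (35*(289/8))*0 = (10115/8)*0 = 0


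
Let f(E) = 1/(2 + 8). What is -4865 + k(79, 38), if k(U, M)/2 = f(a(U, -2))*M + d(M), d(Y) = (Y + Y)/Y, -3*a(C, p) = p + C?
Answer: -24267/5 ≈ -4853.4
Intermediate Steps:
a(C, p) = -C/3 - p/3 (a(C, p) = -(p + C)/3 = -(C + p)/3 = -C/3 - p/3)
f(E) = 1/10
d(Y) = 2 (d(Y) = (2*Y)/Y = 2)
k(U, M) = 4 + M/5 (k(U, M) = 2*(M/10 + 2) = 2*(2 + M/10) = 4 + M/5)
-4865 + k(79, 38) = -4865 + (4 + (1/5)*38) = -4865 + (4 + 38/5) = -4865 + 58/5 = -24267/5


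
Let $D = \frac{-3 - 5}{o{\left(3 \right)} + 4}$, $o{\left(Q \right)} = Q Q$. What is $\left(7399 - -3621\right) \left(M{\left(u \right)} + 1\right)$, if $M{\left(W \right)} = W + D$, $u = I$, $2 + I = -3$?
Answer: $- \frac{661200}{13} \approx -50862.0$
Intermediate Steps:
$o{\left(Q \right)} = Q^{2}$
$D = - \frac{8}{13}$ ($D = \frac{-3 - 5}{3^{2} + 4} = - \frac{8}{9 + 4} = - \frac{8}{13} \approx -0.61539$)
$I = -5$ ($I = -2 - 3 = -5$)
$u = -5$
$M{\left(W \right)} = - \frac{8}{13} + W$ ($M{\left(W \right)} = W - \frac{8}{13} = - \frac{8}{13} + W$)
$\left(7399 - -3621\right) \left(M{\left(u \right)} + 1\right) = \left(7399 - -3621\right) \left(\left(- \frac{8}{13} - 5\right) + 1\right) = \left(7399 + 3621\right) \left(- \frac{73}{13} + 1\right) = 11020 \left(- \frac{60}{13}\right) = - \frac{661200}{13}$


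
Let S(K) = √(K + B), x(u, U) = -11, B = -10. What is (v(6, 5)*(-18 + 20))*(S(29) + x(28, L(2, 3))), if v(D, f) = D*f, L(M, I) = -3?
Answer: -660 + 60*√19 ≈ -398.47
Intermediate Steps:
S(K) = √(-10 + K) (S(K) = √(K - 10) = √(-10 + K))
(v(6, 5)*(-18 + 20))*(S(29) + x(28, L(2, 3))) = ((6*5)*(-18 + 20))*(√(-10 + 29) - 11) = (30*2)*(√19 - 11) = 60*(-11 + √19) = -660 + 60*√19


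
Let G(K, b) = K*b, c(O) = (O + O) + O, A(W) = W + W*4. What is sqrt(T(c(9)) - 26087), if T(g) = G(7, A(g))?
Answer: I*sqrt(25142) ≈ 158.56*I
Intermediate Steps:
A(W) = 5*W (A(W) = W + 4*W = 5*W)
c(O) = 3*O (c(O) = 2*O + O = 3*O)
T(g) = 35*g (T(g) = 7*(5*g) = 35*g)
sqrt(T(c(9)) - 26087) = sqrt(35*(3*9) - 26087) = sqrt(35*27 - 26087) = sqrt(945 - 26087) = sqrt(-25142) = I*sqrt(25142)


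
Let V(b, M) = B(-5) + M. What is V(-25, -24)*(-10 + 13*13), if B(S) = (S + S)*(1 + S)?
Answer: 2544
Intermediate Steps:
B(S) = 2*S*(1 + S) (B(S) = (2*S)*(1 + S) = 2*S*(1 + S))
V(b, M) = 40 + M (V(b, M) = 2*(-5)*(1 - 5) + M = 2*(-5)*(-4) + M = 40 + M)
V(-25, -24)*(-10 + 13*13) = (40 - 24)*(-10 + 13*13) = 16*(-10 + 169) = 16*159 = 2544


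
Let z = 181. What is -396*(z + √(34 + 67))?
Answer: -71676 - 396*√101 ≈ -75656.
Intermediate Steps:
-396*(z + √(34 + 67)) = -396*(181 + √(34 + 67)) = -396*(181 + √101) = -71676 - 396*√101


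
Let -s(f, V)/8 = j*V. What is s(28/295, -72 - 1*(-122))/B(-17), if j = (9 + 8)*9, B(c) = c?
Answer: 3600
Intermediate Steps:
j = 153 (j = 17*9 = 153)
s(f, V) = -1224*V
s(28/295, -72 - 1*(-122))/B(-17) = -1224*(-72 - 1*(-122))/(-17) = -1224*(-72 + 122)*(-1/17) = -1224*50*(-1/17) = -61200*(-1/17) = 3600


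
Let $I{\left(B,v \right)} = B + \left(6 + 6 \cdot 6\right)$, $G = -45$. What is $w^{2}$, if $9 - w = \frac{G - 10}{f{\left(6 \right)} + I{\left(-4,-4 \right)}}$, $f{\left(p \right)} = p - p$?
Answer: $\frac{157609}{1444} \approx 109.15$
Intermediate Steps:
$I{\left(B,v \right)} = 42 + B$ ($I{\left(B,v \right)} = B + \left(6 + 36\right) = B + 42 = 42 + B$)
$f{\left(p \right)} = 0$
$w = \frac{397}{38}$ ($w = 9 - \frac{-45 - 10}{0 + \left(42 - 4\right)} = 9 - - \frac{55}{0 + 38} = 9 - - \frac{55}{38} = 9 + \frac{55}{38} = \frac{397}{38} \approx 10.447$)
$w^{2} = \left(\frac{397}{38}\right)^{2} = \frac{157609}{1444}$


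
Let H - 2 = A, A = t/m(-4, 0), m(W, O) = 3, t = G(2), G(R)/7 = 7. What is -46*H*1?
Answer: -2530/3 ≈ -843.33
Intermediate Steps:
G(R) = 49 (G(R) = 7*7 = 49)
t = 49
A = 49/3 ≈ 16.333
H = 55/3 (H = 2 + 49/3 = 55/3 ≈ 18.333)
-46*H*1 = -46*55/3*1 = -2530/3*1 = -2530/3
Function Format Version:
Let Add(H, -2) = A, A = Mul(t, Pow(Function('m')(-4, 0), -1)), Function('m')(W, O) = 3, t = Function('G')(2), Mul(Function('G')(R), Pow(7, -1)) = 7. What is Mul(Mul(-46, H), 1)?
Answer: Rational(-2530, 3) ≈ -843.33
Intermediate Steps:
Function('G')(R) = 49 (Function('G')(R) = Mul(7, 7) = 49)
t = 49
A = Rational(49, 3) (A = Mul(49, Pow(3, -1)) = Mul(49, Rational(1, 3)) = Rational(49, 3) ≈ 16.333)
H = Rational(55, 3) (H = Add(2, Rational(49, 3)) = Rational(55, 3) ≈ 18.333)
Mul(Mul(-46, H), 1) = Mul(Mul(-46, Rational(55, 3)), 1) = Mul(Rational(-2530, 3), 1) = Rational(-2530, 3)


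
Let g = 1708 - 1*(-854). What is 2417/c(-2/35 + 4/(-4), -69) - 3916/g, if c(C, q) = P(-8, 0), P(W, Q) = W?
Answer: -3111841/10248 ≈ -303.65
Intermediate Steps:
g = 2562 (g = 1708 + 854 = 2562)
c(C, q) = -8
2417/c(-2/35 + 4/(-4), -69) - 3916/g = 2417/(-8) - 3916/2562 = 2417*(-1/8) - 3916*1/2562 = -2417/8 - 1958/1281 = -3111841/10248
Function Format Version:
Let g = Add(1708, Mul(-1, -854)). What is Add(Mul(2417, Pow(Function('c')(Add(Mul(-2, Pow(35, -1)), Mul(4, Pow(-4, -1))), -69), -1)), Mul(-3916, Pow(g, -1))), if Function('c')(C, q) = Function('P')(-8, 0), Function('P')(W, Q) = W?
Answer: Rational(-3111841, 10248) ≈ -303.65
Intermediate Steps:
g = 2562 (g = Add(1708, 854) = 2562)
Function('c')(C, q) = -8
Add(Mul(2417, Pow(Function('c')(Add(Mul(-2, Pow(35, -1)), Mul(4, Pow(-4, -1))), -69), -1)), Mul(-3916, Pow(g, -1))) = Add(Mul(2417, Pow(-8, -1)), Mul(-3916, Pow(2562, -1))) = Add(Mul(2417, Rational(-1, 8)), Mul(-3916, Rational(1, 2562))) = Add(Rational(-2417, 8), Rational(-1958, 1281)) = Rational(-3111841, 10248)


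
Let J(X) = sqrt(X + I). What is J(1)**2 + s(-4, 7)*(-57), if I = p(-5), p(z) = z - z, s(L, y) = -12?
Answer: 685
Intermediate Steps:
p(z) = 0
I = 0
J(X) = sqrt(X) (J(X) = sqrt(X + 0) = sqrt(X))
J(1)**2 + s(-4, 7)*(-57) = (sqrt(1))**2 - 12*(-57) = 1**2 + 684 = 1 + 684 = 685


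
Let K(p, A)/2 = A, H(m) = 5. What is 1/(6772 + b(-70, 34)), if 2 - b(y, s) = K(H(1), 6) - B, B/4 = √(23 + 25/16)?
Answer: 2254/15241417 - √393/45724251 ≈ 0.00014745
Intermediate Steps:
K(p, A) = 2*A
B = √393 (B = 4*√(23 + 25/16) = 4*√(393/16) = 4*(√393/4) = √393 ≈ 19.824)
b(y, s) = -10 + √393 (b(y, s) = 2 - (2*6 - √393) = 2 - (12 - √393) = 2 + (-12 + √393) = -10 + √393)
1/(6772 + b(-70, 34)) = 1/(6772 + (-10 + √393)) = 1/(6762 + √393)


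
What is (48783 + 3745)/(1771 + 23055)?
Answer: 26264/12413 ≈ 2.1158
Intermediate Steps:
(48783 + 3745)/(1771 + 23055) = 52528/24826 = 52528*(1/24826) = 26264/12413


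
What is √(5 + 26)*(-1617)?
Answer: -1617*√31 ≈ -9003.1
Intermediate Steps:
√(5 + 26)*(-1617) = √31*(-1617) = -1617*√31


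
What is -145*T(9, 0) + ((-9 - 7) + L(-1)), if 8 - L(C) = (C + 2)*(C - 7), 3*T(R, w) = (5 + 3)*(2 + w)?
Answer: -2320/3 ≈ -773.33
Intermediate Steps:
T(R, w) = 16/3 + 8*w/3 (T(R, w) = ((5 + 3)*(2 + w))/3 = (8*(2 + w))/3 = (16 + 8*w)/3 = 16/3 + 8*w/3)
L(C) = 8 - (-7 + C)*(2 + C) (L(C) = 8 - (C + 2)*(C - 7) = 8 - (2 + C)*(-7 + C) = 8 - (-7 + C)*(2 + C))
-145*T(9, 0) + ((-9 - 7) + L(-1)) = -145*(16/3 + (8/3)*0) + ((-9 - 7) + (22 - 1*(-1)² + 5*(-1))) = -145*(16/3 + 0) + (-16 + (22 - 1*1 - 5)) = -145*16/3 + (-16 + (22 - 1 - 5)) = -2320/3 + (-16 + 16) = -2320/3 + 0 = -2320/3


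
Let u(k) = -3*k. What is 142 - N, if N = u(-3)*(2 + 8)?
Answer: 52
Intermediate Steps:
N = 90 (N = (-3*(-3))*(2 + 8) = 9*10 = 90)
142 - N = 142 - 1*90 = 142 - 90 = 52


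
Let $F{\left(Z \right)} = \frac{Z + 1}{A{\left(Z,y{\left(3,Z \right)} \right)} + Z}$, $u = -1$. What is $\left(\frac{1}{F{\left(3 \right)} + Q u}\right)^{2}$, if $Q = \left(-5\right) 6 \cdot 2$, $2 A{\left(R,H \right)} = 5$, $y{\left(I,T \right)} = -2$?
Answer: $\frac{121}{446224} \approx 0.00027116$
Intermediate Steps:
$A{\left(R,H \right)} = \frac{5}{2}$ ($A{\left(R,H \right)} = \frac{1}{2} \cdot 5 = \frac{5}{2}$)
$F{\left(Z \right)} = \frac{1 + Z}{\frac{5}{2} + Z}$ ($F{\left(Z \right)} = \frac{Z + 1}{\frac{5}{2} + Z} = \frac{1 + Z}{\frac{5}{2} + Z}$)
$Q = -60$ ($Q = \left(-30\right) 2 = -60$)
$\left(\frac{1}{F{\left(3 \right)} + Q u}\right)^{2} = \left(\frac{1}{\frac{2 \left(1 + 3\right)}{5 + 2 \cdot 3} - -60}\right)^{2} = \left(\frac{1}{2 \frac{1}{5 + 6} \cdot 4 + 60}\right)^{2} = \left(\frac{1}{2 \cdot \frac{1}{11} \cdot 4 + 60}\right)^{2} = \left(\frac{1}{\frac{8}{11} + 60}\right)^{2} = \left(\frac{1}{\frac{668}{11}}\right)^{2} = \left(\frac{11}{668}\right)^{2} = \frac{121}{446224}$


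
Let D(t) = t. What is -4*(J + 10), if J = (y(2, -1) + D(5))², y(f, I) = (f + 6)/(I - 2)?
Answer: -556/9 ≈ -61.778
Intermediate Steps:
y(f, I) = (6 + f)/(-2 + I)
J = 49/9 (J = ((6 + 2)/(-2 - 1) + 5)² = (8/(-3) + 5)² = (-⅓*8 + 5)² = (-8/3 + 5)² = (7/3)² = 49/9 ≈ 5.4444)
-4*(J + 10) = -4*(49/9 + 10) = -4*139/9 = -556/9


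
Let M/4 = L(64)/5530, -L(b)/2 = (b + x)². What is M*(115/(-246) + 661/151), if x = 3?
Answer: -1303973698/51354345 ≈ -25.392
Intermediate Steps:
L(b) = -2*(3 + b)² (L(b) = -2*(b + 3)² = -2*(3 + b)²)
M = -17956/2765 (M = 4*(-2*(3 + 64)²/5530) = 4*(-2*67²*(1/5530)) = 4*(-2*4489*(1/5530)) = 4*(-8978*1/5530) = 4*(-4489/2765) = -17956/2765 ≈ -6.4940)
M*(115/(-246) + 661/151) = -17956*(115/(-246) + 661/151)/2765 = -17956*(115*(-1/246) + 661*(1/151))/2765 = -17956*(-115/246 + 661/151)/2765 = -17956/2765*145241/37146 = -1303973698/51354345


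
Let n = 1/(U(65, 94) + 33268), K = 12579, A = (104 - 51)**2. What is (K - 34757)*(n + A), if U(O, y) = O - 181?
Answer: -1032651692241/16576 ≈ -6.2298e+7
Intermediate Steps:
U(O, y) = -181 + O
A = 2809 (A = 53**2 = 2809)
n = 1/33152 (n = 1/((-181 + 65) + 33268) = 1/(-116 + 33268) = 1/33152 ≈ 3.0164e-5)
(K - 34757)*(n + A) = (12579 - 34757)*(1/33152 + 2809) = -22178*93123969/33152 = -1032651692241/16576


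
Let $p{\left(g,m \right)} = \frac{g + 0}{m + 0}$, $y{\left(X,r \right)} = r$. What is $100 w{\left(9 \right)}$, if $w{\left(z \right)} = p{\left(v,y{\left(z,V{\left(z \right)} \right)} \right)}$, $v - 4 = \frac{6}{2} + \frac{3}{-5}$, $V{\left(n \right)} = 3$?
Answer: $\frac{640}{3} \approx 213.33$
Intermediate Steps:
$v = \frac{32}{5}$ ($v = 4 + \left(\frac{6}{2} + \frac{3}{-5}\right) = 4 + \left(6 \cdot \frac{1}{2} + 3 \left(- \frac{1}{5}\right)\right) = 4 + \left(3 - \frac{3}{5}\right) = 4 + \frac{12}{5} = \frac{32}{5} \approx 6.4$)
$p{\left(g,m \right)} = \frac{g}{m}$
$w{\left(z \right)} = \frac{32}{15}$ ($w{\left(z \right)} = \frac{32}{5 \cdot 3} = \frac{32}{5} \cdot \frac{1}{3} = \frac{32}{15}$)
$100 w{\left(9 \right)} = 100 \cdot \frac{32}{15} = \frac{640}{3}$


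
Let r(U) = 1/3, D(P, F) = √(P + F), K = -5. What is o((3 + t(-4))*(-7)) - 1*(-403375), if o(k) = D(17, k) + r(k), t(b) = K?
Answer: 1210126/3 + √31 ≈ 4.0338e+5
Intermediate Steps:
t(b) = -5
D(P, F) = √(F + P)
r(U) = ⅓
o(k) = ⅓ + √(17 + k) (o(k) = √(k + 17) + ⅓ = √(17 + k) + ⅓ = ⅓ + √(17 + k))
o((3 + t(-4))*(-7)) - 1*(-403375) = (⅓ + √(17 + (3 - 5)*(-7))) - 1*(-403375) = (⅓ + √(17 - 2*(-7))) + 403375 = (⅓ + √(17 + 14)) + 403375 = (⅓ + √31) + 403375 = 1210126/3 + √31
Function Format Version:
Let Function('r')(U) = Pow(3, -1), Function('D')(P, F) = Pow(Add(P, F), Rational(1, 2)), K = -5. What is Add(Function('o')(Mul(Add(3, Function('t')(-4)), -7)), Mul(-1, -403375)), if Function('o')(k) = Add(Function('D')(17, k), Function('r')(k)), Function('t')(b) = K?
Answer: Add(Rational(1210126, 3), Pow(31, Rational(1, 2))) ≈ 4.0338e+5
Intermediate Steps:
Function('t')(b) = -5
Function('D')(P, F) = Pow(Add(F, P), Rational(1, 2))
Function('r')(U) = Rational(1, 3)
Function('o')(k) = Add(Rational(1, 3), Pow(Add(17, k), Rational(1, 2))) (Function('o')(k) = Add(Pow(Add(k, 17), Rational(1, 2)), Rational(1, 3)) = Add(Pow(Add(17, k), Rational(1, 2)), Rational(1, 3)) = Add(Rational(1, 3), Pow(Add(17, k), Rational(1, 2))))
Add(Function('o')(Mul(Add(3, Function('t')(-4)), -7)), Mul(-1, -403375)) = Add(Add(Rational(1, 3), Pow(Add(17, Mul(Add(3, -5), -7)), Rational(1, 2))), Mul(-1, -403375)) = Add(Add(Rational(1, 3), Pow(Add(17, Mul(-2, -7)), Rational(1, 2))), 403375) = Add(Add(Rational(1, 3), Pow(Add(17, 14), Rational(1, 2))), 403375) = Add(Add(Rational(1, 3), Pow(31, Rational(1, 2))), 403375) = Add(Rational(1210126, 3), Pow(31, Rational(1, 2)))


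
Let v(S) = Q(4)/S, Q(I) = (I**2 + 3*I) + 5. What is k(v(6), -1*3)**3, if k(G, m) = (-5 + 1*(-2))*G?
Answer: -456533/8 ≈ -57067.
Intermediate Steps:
Q(I) = 5 + I**2 + 3*I
v(S) = 33/S (v(S) = (5 + 4**2 + 3*4)/S = (5 + 16 + 12)/S = 33/S)
k(G, m) = -7*G (k(G, m) = (-5 - 2)*G = -7*G)
k(v(6), -1*3)**3 = (-231/6)**3 = (-7*11/2)**3 = (-77/2)**3 = -456533/8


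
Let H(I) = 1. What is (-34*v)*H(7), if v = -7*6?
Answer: 1428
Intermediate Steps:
v = -42
(-34*v)*H(7) = -34*(-42)*1 = 1428*1 = 1428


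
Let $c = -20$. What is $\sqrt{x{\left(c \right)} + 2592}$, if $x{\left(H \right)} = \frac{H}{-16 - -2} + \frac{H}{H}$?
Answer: $\frac{\sqrt{127127}}{7} \approx 50.936$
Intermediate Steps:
$x{\left(H \right)} = 1 - \frac{H}{14}$ ($x{\left(H \right)} = \frac{H}{-16 + 2} + 1 = \frac{H}{-14} + 1 = H \left(- \frac{1}{14}\right) + 1 = - \frac{H}{14} + 1 = 1 - \frac{H}{14}$)
$\sqrt{x{\left(c \right)} + 2592} = \sqrt{\left(1 - - \frac{10}{7}\right) + 2592} = \sqrt{\left(1 + \frac{10}{7}\right) + 2592} = \sqrt{\frac{17}{7} + 2592} = \sqrt{\frac{18161}{7}} = \frac{\sqrt{127127}}{7}$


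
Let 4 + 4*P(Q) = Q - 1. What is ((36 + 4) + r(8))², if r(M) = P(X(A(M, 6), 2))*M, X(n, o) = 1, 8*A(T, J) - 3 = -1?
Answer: 1024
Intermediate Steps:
A(T, J) = ¼ (A(T, J) = 3/8 + (⅛)*(-1) = 3/8 - ⅛ = ¼)
P(Q) = -5/4 + Q/4 (P(Q) = -1 + (Q - 1)/4 = -1 + (-1 + Q)/4 = -1 + (-¼ + Q/4) = -5/4 + Q/4)
r(M) = -M (r(M) = (-5/4 + (¼)*1)*M = (-5/4 + ¼)*M = -M)
((36 + 4) + r(8))² = ((36 + 4) - 1*8)² = (40 - 8)² = 32² = 1024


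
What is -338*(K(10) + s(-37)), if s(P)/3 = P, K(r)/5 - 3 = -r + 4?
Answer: 42588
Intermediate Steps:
K(r) = 35 - 5*r (K(r) = 15 + 5*(-r + 4) = 15 + 5*(4 - r) = 15 + (20 - 5*r) = 35 - 5*r)
s(P) = 3*P
-338*(K(10) + s(-37)) = -338*((35 - 5*10) + 3*(-37)) = -338*((35 - 50) - 111) = -338*(-15 - 111) = -338*(-126) = 42588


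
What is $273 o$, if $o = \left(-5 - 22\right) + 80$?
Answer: $14469$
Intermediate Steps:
$o = 53$ ($o = -27 + 80 = 53$)
$273 o = 273 \cdot 53 = 14469$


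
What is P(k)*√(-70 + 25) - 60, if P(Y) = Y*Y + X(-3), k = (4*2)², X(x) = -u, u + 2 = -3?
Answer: -60 + 12303*I*√5 ≈ -60.0 + 27510.0*I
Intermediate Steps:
u = -5 (u = -2 - 3 = -5)
X(x) = 5 (X(x) = -1*(-5) = 5)
k = 64 (k = 8² = 64)
P(Y) = 5 + Y² (P(Y) = Y*Y + 5 = Y² + 5 = 5 + Y²)
P(k)*√(-70 + 25) - 60 = (5 + 64²)*√(-70 + 25) - 60 = (5 + 4096)*√(-45) - 60 = 4101*(3*I*√5) - 60 = 12303*I*√5 - 60 = -60 + 12303*I*√5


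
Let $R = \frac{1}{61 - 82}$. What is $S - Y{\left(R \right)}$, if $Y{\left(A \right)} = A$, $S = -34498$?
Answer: $- \frac{724457}{21} \approx -34498.0$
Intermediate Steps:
$R = - \frac{1}{21}$ ($R = \frac{1}{-21} = - \frac{1}{21} \approx -0.047619$)
$S - Y{\left(R \right)} = -34498 - - \frac{1}{21} = -34498 + \frac{1}{21} = - \frac{724457}{21}$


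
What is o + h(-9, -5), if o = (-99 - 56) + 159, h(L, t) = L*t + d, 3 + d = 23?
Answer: 69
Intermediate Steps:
d = 20 (d = -3 + 23 = 20)
h(L, t) = 20 + L*t (h(L, t) = L*t + 20 = 20 + L*t)
o = 4 (o = -155 + 159 = 4)
o + h(-9, -5) = 4 + (20 - 9*(-5)) = 4 + (20 + 45) = 4 + 65 = 69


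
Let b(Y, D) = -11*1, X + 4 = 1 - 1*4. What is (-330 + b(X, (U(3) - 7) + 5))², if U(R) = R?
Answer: 116281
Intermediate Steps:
X = -7 (X = -4 + (1 - 1*4) = -4 + (1 - 4) = -4 - 3 = -7)
b(Y, D) = -11
(-330 + b(X, (U(3) - 7) + 5))² = (-330 - 11)² = (-341)² = 116281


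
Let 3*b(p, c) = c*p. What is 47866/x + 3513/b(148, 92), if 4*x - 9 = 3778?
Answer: 378126431/7366256 ≈ 51.332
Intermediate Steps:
x = 3787/4 (x = 9/4 + (¼)*3778 = 9/4 + 1889/2 = 3787/4 ≈ 946.75)
b(p, c) = c*p/3 (b(p, c) = (c*p)/3 = c*p/3)
47866/x + 3513/b(148, 92) = 47866/(3787/4) + 3513/(((⅓)*92*148)) = 47866*(4/3787) + 3513/(13616/3) = 27352/541 + 3513*(3/13616) = 27352/541 + 10539/13616 = 378126431/7366256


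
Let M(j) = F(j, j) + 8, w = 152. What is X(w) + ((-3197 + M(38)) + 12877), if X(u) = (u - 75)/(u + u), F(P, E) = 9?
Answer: 2947965/304 ≈ 9697.3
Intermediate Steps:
X(u) = (-75 + u)/(2*u) (X(u) = (-75 + u)/((2*u)) = (-75 + u)*(1/(2*u)) = (-75 + u)/(2*u))
M(j) = 17 (M(j) = 9 + 8 = 17)
X(w) + ((-3197 + M(38)) + 12877) = (½)*(-75 + 152)/152 + ((-3197 + 17) + 12877) = (½)*(1/152)*77 + (-3180 + 12877) = 77/304 + 9697 = 2947965/304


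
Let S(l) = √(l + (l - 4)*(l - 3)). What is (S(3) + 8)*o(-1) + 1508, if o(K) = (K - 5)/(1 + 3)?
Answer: 1496 - 3*√3/2 ≈ 1493.4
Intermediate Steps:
S(l) = √(l + (-4 + l)*(-3 + l))
o(K) = -5/4 + K/4 (o(K) = (-5 + K)/4 = (-5 + K)*(¼) = -5/4 + K/4)
(S(3) + 8)*o(-1) + 1508 = (√(12 + 3² - 6*3) + 8)*(-5/4 + (¼)*(-1)) + 1508 = (√(12 + 9 - 18) + 8)*(-5/4 - ¼) + 1508 = (√3 + 8)*(-3/2) + 1508 = (8 + √3)*(-3/2) + 1508 = (-12 - 3*√3/2) + 1508 = 1496 - 3*√3/2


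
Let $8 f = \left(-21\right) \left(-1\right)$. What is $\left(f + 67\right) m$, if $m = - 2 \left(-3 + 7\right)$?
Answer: $-557$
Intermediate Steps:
$f = \frac{21}{8}$ ($f = \frac{\left(-21\right) \left(-1\right)}{8} = \frac{1}{8} \cdot 21 = \frac{21}{8} \approx 2.625$)
$m = -8$ ($m = \left(-2\right) 4 = -8$)
$\left(f + 67\right) m = \left(\frac{21}{8} + 67\right) \left(-8\right) = \frac{557}{8} \left(-8\right) = -557$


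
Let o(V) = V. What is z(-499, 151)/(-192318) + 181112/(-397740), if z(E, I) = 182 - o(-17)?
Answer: -415598189/910625730 ≈ -0.45639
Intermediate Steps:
z(E, I) = 199 (z(E, I) = 182 - 1*(-17) = 182 + 17 = 199)
z(-499, 151)/(-192318) + 181112/(-397740) = 199/(-192318) + 181112/(-397740) = 199*(-1/192318) + 181112*(-1/397740) = -199/192318 - 45278/99435 = -415598189/910625730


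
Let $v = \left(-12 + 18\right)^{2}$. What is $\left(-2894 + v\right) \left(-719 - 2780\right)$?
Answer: $10000142$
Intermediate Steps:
$v = 36$ ($v = 6^{2} = 36$)
$\left(-2894 + v\right) \left(-719 - 2780\right) = \left(-2894 + 36\right) \left(-719 - 2780\right) = \left(-2858\right) \left(-3499\right) = 10000142$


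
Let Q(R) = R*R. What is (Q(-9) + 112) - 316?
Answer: -123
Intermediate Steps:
Q(R) = R²
(Q(-9) + 112) - 316 = ((-9)² + 112) - 316 = (81 + 112) - 316 = 193 - 316 = -123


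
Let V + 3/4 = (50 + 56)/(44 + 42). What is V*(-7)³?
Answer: -28469/172 ≈ -165.52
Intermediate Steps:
V = 83/172 (V = -¾ + (50 + 56)/(44 + 42) = -¾ + 106/86 = -¾ + 106*(1/86) = -¾ + 53/43 = 83/172 ≈ 0.48256)
V*(-7)³ = (83/172)*(-7)³ = (83/172)*(-343) = -28469/172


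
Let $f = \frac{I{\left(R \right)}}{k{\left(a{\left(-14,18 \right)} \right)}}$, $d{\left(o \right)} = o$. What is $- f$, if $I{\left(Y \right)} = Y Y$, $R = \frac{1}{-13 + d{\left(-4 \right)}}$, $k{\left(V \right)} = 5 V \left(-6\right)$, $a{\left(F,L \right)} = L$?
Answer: $\frac{1}{156060} \approx 6.4078 \cdot 10^{-6}$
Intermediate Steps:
$k{\left(V \right)} = - 30 V$
$R = - \frac{1}{17}$ ($R = \frac{1}{-13 - 4} = \frac{1}{-17} = - \frac{1}{17} \approx -0.058824$)
$I{\left(Y \right)} = Y^{2}$
$f = - \frac{1}{156060}$ ($f = \frac{\left(- \frac{1}{17}\right)^{2}}{\left(-30\right) 18} = \frac{1}{289 \left(-540\right)} = \frac{1}{289} \left(- \frac{1}{540}\right) = - \frac{1}{156060} \approx -6.4078 \cdot 10^{-6}$)
$- f = \left(-1\right) \left(- \frac{1}{156060}\right) = \frac{1}{156060}$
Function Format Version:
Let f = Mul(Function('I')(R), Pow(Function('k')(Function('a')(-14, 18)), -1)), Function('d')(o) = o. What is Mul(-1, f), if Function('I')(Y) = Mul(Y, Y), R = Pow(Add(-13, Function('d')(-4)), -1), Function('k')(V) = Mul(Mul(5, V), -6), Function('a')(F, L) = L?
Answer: Rational(1, 156060) ≈ 6.4078e-6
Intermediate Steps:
Function('k')(V) = Mul(-30, V)
R = Rational(-1, 17) (R = Pow(Add(-13, -4), -1) = Pow(-17, -1) = Rational(-1, 17) ≈ -0.058824)
Function('I')(Y) = Pow(Y, 2)
f = Rational(-1, 156060) (f = Mul(Pow(Rational(-1, 17), 2), Pow(Mul(-30, 18), -1)) = Mul(Rational(1, 289), Pow(-540, -1)) = Mul(Rational(1, 289), Rational(-1, 540)) = Rational(-1, 156060) ≈ -6.4078e-6)
Mul(-1, f) = Mul(-1, Rational(-1, 156060)) = Rational(1, 156060)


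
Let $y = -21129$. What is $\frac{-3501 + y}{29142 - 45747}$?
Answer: $\frac{1642}{1107} \approx 1.4833$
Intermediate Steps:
$\frac{-3501 + y}{29142 - 45747} = \frac{-3501 - 21129}{29142 - 45747} = - \frac{24630}{-16605} = \left(-24630\right) \left(- \frac{1}{16605}\right) = \frac{1642}{1107}$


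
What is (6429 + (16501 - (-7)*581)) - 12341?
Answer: 14656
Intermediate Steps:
(6429 + (16501 - (-7)*581)) - 12341 = (6429 + (16501 - 1*(-4067))) - 12341 = (6429 + (16501 + 4067)) - 12341 = (6429 + 20568) - 12341 = 26997 - 12341 = 14656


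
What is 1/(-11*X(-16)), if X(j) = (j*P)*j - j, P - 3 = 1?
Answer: -1/11440 ≈ -8.7413e-5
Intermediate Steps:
P = 4 (P = 3 + 1 = 4)
X(j) = -j + 4*j² (X(j) = (j*4)*j - j = (4*j)*j - j = 4*j² - j = -j + 4*j²)
1/(-11*X(-16)) = 1/(-(-176)*(-1 + 4*(-16))) = 1/(-(-176)*(-1 - 64)) = 1/(-(-176)*(-65)) = 1/(-11*1040) = 1/(-11440) = -1/11440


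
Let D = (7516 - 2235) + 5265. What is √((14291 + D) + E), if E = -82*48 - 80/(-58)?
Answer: √17578901/29 ≈ 144.58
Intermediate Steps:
D = 10546 (D = 5281 + 5265 = 10546)
E = -114104/29 (E = -3936 - 80*(-1/58) = -3936 + 40/29 = -114104/29 ≈ -3934.6)
√((14291 + D) + E) = √((14291 + 10546) - 114104/29) = √(24837 - 114104/29) = √(606169/29) = √17578901/29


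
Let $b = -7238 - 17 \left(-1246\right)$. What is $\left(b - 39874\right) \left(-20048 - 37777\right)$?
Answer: $1499402250$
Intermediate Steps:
$b = 13944$ ($b = -7238 - -21182 = -7238 + 21182 = 13944$)
$\left(b - 39874\right) \left(-20048 - 37777\right) = \left(13944 - 39874\right) \left(-20048 - 37777\right) = \left(-25930\right) \left(-57825\right) = 1499402250$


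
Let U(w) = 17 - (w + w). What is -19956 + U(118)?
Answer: -20175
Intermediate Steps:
U(w) = 17 - 2*w
-19956 + U(118) = -19956 + (17 - 2*118) = -19956 + (17 - 236) = -19956 - 219 = -20175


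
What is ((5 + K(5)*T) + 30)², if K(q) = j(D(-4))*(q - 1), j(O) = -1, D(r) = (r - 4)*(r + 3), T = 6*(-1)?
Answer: 3481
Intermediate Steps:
T = -6
D(r) = (-4 + r)*(3 + r)
K(q) = 1 - q (K(q) = -(q - 1) = -(-1 + q) = 1 - q)
((5 + K(5)*T) + 30)² = ((5 + (1 - 1*5)*(-6)) + 30)² = ((5 + (1 - 5)*(-6)) + 30)² = ((5 - 4*(-6)) + 30)² = ((5 + 24) + 30)² = (29 + 30)² = 59² = 3481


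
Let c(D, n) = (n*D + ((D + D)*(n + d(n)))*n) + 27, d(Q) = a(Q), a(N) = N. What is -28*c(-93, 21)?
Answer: 4647384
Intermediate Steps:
d(Q) = Q
c(D, n) = 27 + D*n + 4*D*n² (c(D, n) = (n*D + ((D + D)*(n + n))*n) + 27 = (D*n + ((2*D)*(2*n))*n) + 27 = (D*n + (4*D*n)*n) + 27 = (D*n + 4*D*n²) + 27 = 27 + D*n + 4*D*n²)
-28*c(-93, 21) = -28*(27 - 93*21 + 4*(-93)*21²) = -28*(27 - 1953 + 4*(-93)*441) = -28*(27 - 1953 - 164052) = -28*(-165978) = 4647384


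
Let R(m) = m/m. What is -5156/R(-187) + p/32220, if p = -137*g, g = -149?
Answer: -166105907/32220 ≈ -5155.4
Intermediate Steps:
p = 20413 (p = -137*(-149) = 20413)
R(m) = 1
-5156/R(-187) + p/32220 = -5156/1 + 20413/32220 = -5156*1 + 20413*(1/32220) = -5156 + 20413/32220 = -166105907/32220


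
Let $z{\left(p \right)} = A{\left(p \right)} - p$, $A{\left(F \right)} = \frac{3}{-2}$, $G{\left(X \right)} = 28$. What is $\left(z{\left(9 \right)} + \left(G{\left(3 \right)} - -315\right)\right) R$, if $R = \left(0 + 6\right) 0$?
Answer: $0$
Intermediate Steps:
$R = 0$ ($R = 6 \cdot 0 = 0$)
$A{\left(F \right)} = - \frac{3}{2}$ ($A{\left(F \right)} = 3 \left(- \frac{1}{2}\right) = - \frac{3}{2}$)
$z{\left(p \right)} = - \frac{3}{2} - p$
$\left(z{\left(9 \right)} + \left(G{\left(3 \right)} - -315\right)\right) R = \left(\left(- \frac{3}{2} - 9\right) + \left(28 - -315\right)\right) 0 = \left(\left(- \frac{3}{2} - 9\right) + \left(28 + 315\right)\right) 0 = \left(- \frac{21}{2} + 343\right) 0 = \frac{665}{2} \cdot 0 = 0$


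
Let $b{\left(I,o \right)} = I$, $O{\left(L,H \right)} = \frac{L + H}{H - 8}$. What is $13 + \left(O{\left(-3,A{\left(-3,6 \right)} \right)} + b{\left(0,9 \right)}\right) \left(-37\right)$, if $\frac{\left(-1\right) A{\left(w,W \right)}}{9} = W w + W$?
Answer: $- \frac{517}{20} \approx -25.85$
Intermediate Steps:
$A{\left(w,W \right)} = - 9 W - 9 W w$ ($A{\left(w,W \right)} = - 9 \left(W w + W\right) = - 9 \left(W + W w\right) = - 9 W - 9 W w$)
$O{\left(L,H \right)} = \frac{H + L}{-8 + H}$
$13 + \left(O{\left(-3,A{\left(-3,6 \right)} \right)} + b{\left(0,9 \right)}\right) \left(-37\right) = 13 + \left(\frac{\left(-9\right) 6 \left(1 - 3\right) - 3}{-8 - 54 \left(1 - 3\right)} + 0\right) \left(-37\right) = 13 + \left(\frac{\left(-9\right) 6 \left(-2\right) - 3}{-8 - 54 \left(-2\right)} + 0\right) \left(-37\right) = 13 + \left(\frac{108 - 3}{-8 + 108} + 0\right) \left(-37\right) = 13 + \left(\frac{1}{100} \cdot 105 + 0\right) \left(-37\right) = 13 + \left(\frac{21}{20} + 0\right) \left(-37\right) = 13 + \frac{21}{20} \left(-37\right) = 13 - \frac{777}{20} = - \frac{517}{20}$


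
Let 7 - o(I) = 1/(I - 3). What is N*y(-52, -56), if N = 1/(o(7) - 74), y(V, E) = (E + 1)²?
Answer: -12100/269 ≈ -44.981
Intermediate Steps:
y(V, E) = (1 + E)²
o(I) = 7 - 1/(-3 + I) (o(I) = 7 - 1/(I - 3) = 7 - 1/(-3 + I))
N = -4/269 (N = 1/((-22 + 7*7)/(-3 + 7) - 74) = 1/((-22 + 49)/4 - 74) = 1/((¼)*27 - 74) = 1/(27/4 - 74) = 1/(-269/4) = -4/269 ≈ -0.014870)
N*y(-52, -56) = -4*(1 - 56)²/269 = -4/269*(-55)² = -4/269*3025 = -12100/269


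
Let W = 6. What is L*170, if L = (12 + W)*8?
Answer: 24480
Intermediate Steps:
L = 144 (L = (12 + 6)*8 = 18*8 = 144)
L*170 = 144*170 = 24480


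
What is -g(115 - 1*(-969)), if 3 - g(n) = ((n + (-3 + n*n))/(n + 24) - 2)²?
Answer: 1378086831249/1227664 ≈ 1.1225e+6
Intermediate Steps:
g(n) = 3 - (-2 + (-3 + n + n²)/(24 + n))² (g(n) = 3 - ((n + (-3 + n*n))/(n + 24) - 2)² = 3 - ((n + (-3 + n²))/(24 + n) - 2)² = 3 - ((-3 + n + n²)/(24 + n) - 2)² = 3 - (-2 + (-3 + n + n²)/(24 + n))²)
-g(115 - 1*(-969)) = -(3 - (51 + (115 - 1*(-969)) - (115 - 1*(-969))²)²/(24 + (115 - 1*(-969)))²) = -(3 - (51 + (115 + 969) - (115 + 969)²)²/(24 + (115 + 969))²) = -(3 - (51 + 1084 - 1*1084²)²/(24 + 1084)²) = -(3 - 1*(51 + 1084 - 1*1175056)²/1108²) = -(3 - 1*1/1227664*(51 + 1084 - 1175056)²) = -(3 - 1*1/1227664*(-1173921)²) = -(3 - 1*1/1227664*1378090514241) = -(3 - 1378090514241/1227664) = -1*(-1378086831249/1227664) = 1378086831249/1227664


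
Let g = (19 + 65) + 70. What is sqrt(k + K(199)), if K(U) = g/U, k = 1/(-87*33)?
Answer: 13*sqrt(166002815)/190443 ≈ 0.87950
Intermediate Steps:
g = 154 (g = 84 + 70 = 154)
k = -1/2871 (k = 1/(-2871) = -1/2871 ≈ -0.00034831)
K(U) = 154/U
sqrt(k + K(199)) = sqrt(-1/2871 + 154/199) = sqrt(441935/571329) = 13*sqrt(166002815)/190443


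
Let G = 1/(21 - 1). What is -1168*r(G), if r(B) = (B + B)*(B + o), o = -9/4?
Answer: 6424/25 ≈ 256.96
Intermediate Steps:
G = 1/20 ≈ 0.050000
o = -9/4 (o = -9*1/4 = -9/4 ≈ -2.2500)
r(B) = 2*B*(-9/4 + B) (r(B) = (B + B)*(B - 9/4) = (2*B)*(-9/4 + B) = 2*B*(-9/4 + B))
-1168*r(G) = -584*(-9 + 4*(1/20))/20 = -584*(-9 + 1/5)/20 = -584*(-44)/(20*5) = -1168*(-11/50) = 6424/25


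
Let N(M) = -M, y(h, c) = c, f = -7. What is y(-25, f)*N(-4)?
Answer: -28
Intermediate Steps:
y(-25, f)*N(-4) = -(-7)*(-4) = -7*4 = -28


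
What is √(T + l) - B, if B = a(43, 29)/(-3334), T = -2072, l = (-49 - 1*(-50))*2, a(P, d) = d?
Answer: 29/3334 + 3*I*√230 ≈ 0.0086983 + 45.497*I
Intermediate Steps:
l = 2 (l = (-49 + 50)*2 = 1*2 = 2)
B = -29/3334 (B = 29/(-3334) = 29*(-1/3334) = -29/3334 ≈ -0.0086983)
√(T + l) - B = √(-2072 + 2) - 1*(-29/3334) = √(-2070) + 29/3334 = 3*I*√230 + 29/3334 = 29/3334 + 3*I*√230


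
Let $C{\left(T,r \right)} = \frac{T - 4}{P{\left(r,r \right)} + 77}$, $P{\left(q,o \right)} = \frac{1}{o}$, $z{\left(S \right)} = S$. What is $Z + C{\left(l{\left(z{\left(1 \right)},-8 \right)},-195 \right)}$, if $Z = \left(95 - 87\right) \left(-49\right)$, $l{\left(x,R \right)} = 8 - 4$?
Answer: $-392$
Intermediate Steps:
$l{\left(x,R \right)} = 4$ ($l{\left(x,R \right)} = 8 - 4 = 4$)
$C{\left(T,r \right)} = \frac{-4 + T}{77 + \frac{1}{r}}$ ($C{\left(T,r \right)} = \frac{T - 4}{\frac{1}{r} + 77} = \frac{-4 + T}{77 + \frac{1}{r}}$)
$Z = -392$ ($Z = 8 \left(-49\right) = -392$)
$Z + C{\left(l{\left(z{\left(1 \right)},-8 \right)},-195 \right)} = -392 - \frac{195 \left(-4 + 4\right)}{1 + 77 \left(-195\right)} = -392 - 195 \frac{1}{1 - 15015} \cdot 0 = -392 - 195 \frac{1}{-15014} \cdot 0 = -392 - \left(- \frac{195}{15014}\right) 0 = -392 + 0 = -392$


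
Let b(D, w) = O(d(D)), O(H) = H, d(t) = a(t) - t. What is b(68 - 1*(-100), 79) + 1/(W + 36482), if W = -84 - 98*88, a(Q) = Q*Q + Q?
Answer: 783893377/27774 ≈ 28224.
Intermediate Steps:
a(Q) = Q + Q² (a(Q) = Q² + Q = Q + Q²)
d(t) = -t + t*(1 + t) (d(t) = t*(1 + t) - t = -t + t*(1 + t))
W = -8708 (W = -84 - 8624 = -8708)
b(D, w) = D²
b(68 - 1*(-100), 79) + 1/(W + 36482) = (68 - 1*(-100))² + 1/(-8708 + 36482) = (68 + 100)² + 1/27774 = 168² + 1/27774 = 28224 + 1/27774 = 783893377/27774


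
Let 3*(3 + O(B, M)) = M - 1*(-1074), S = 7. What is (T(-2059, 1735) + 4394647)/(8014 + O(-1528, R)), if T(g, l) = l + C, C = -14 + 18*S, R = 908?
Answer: 13189482/26015 ≈ 507.00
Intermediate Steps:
C = 112 (C = -14 + 18*7 = -14 + 126 = 112)
T(g, l) = 112 + l (T(g, l) = l + 112 = 112 + l)
O(B, M) = 355 + M/3 (O(B, M) = -3 + (M - 1*(-1074))/3 = -3 + (M + 1074)/3 = -3 + (1074 + M)/3 = -3 + (358 + M/3) = 355 + M/3)
(T(-2059, 1735) + 4394647)/(8014 + O(-1528, R)) = ((112 + 1735) + 4394647)/(8014 + (355 + (⅓)*908)) = (1847 + 4394647)/(8014 + (355 + 908/3)) = 4396494/(8014 + 1973/3) = 4396494/(26015/3) = 4396494*(3/26015) = 13189482/26015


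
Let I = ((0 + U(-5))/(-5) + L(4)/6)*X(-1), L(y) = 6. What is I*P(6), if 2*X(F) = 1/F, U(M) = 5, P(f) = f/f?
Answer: 0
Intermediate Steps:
P(f) = 1
X(F) = 1/(2*F) (X(F) = (1/F)/2 = 1/(2*F))
I = 0 (I = ((0 + 5)/(-5) + 6/6)*((½)/(-1)) = (5*(-⅕) + 6*(⅙))*((½)*(-1)) = (-1 + 1)*(-½) = 0*(-½) = 0)
I*P(6) = 0*1 = 0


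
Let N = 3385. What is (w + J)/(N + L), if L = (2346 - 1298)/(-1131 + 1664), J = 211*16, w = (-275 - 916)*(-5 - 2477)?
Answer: 1577380454/1805253 ≈ 873.77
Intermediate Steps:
w = 2956062 (w = -1191*(-2482) = 2956062)
J = 3376
L = 1048/533 ≈ 1.9662
(w + J)/(N + L) = (2956062 + 3376)/(3385 + 1048/533) = 2959438/(1805253/533) = 2959438*(533/1805253) = 1577380454/1805253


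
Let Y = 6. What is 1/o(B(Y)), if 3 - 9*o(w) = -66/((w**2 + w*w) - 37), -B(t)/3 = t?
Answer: 611/211 ≈ 2.8957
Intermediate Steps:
B(t) = -3*t
o(w) = 1/3 + 22/(3*(-37 + 2*w**2)) (o(w) = 1/3 - (-22)/(3*((w**2 + w*w) - 37)) = 1/3 - (-22)/(3*((w**2 + w**2) - 37)) = 1/3 - (-22)/(3*(2*w**2 - 37)) = 1/3 - (-22)/(3*(-37 + 2*w**2)) = 1/3 + 22/(3*(-37 + 2*w**2)))
1/o(B(Y)) = 1/((-15 + 2*(-3*6)**2)/(3*(-37 + 2*(-3*6)**2))) = 1/((-15 + 2*(-18)**2)/(3*(-37 + 2*(-18)**2))) = 1/((-15 + 2*324)/(3*(-37 + 2*324))) = 1/((-15 + 648)/(3*(-37 + 648))) = 1/((1/3)*633/611) = 1/((1/3)*(1/611)*633) = 1/(211/611) = 611/211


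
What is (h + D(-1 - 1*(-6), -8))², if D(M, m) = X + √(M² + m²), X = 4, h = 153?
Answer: (157 + √89)² ≈ 27700.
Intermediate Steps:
D(M, m) = 4 + √(M² + m²)
(h + D(-1 - 1*(-6), -8))² = (153 + (4 + √((-1 - 1*(-6))² + (-8)²)))² = (153 + (4 + √((-1 + 6)² + 64)))² = (153 + (4 + √(5² + 64)))² = (153 + (4 + √(25 + 64)))² = (153 + (4 + √89))² = (157 + √89)²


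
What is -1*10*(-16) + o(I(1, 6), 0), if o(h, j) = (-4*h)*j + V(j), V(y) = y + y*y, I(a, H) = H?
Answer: 160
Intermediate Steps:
V(y) = y + y**2
o(h, j) = j*(1 + j) - 4*h*j (o(h, j) = (-4*h)*j + j*(1 + j) = -4*h*j + j*(1 + j) = j*(1 + j) - 4*h*j)
-1*10*(-16) + o(I(1, 6), 0) = -1*10*(-16) + 0*(1 + 0 - 4*6) = -10*(-16) + 0*(1 + 0 - 24) = 160 + 0*(-23) = 160 + 0 = 160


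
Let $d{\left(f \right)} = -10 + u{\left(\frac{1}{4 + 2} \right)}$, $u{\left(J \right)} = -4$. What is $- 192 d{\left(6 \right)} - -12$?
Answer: $2700$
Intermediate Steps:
$d{\left(f \right)} = -14$ ($d{\left(f \right)} = -10 - 4 = -14$)
$- 192 d{\left(6 \right)} - -12 = \left(-192\right) \left(-14\right) - -12 = 2688 - -12 = 2688 + \left(-80 + 92\right) = 2688 + 12 = 2700$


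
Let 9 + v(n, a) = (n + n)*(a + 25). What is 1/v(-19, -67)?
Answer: 1/1587 ≈ 0.00063012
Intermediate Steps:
v(n, a) = -9 + 2*n*(25 + a) (v(n, a) = -9 + (n + n)*(a + 25) = -9 + (2*n)*(25 + a) = -9 + 2*n*(25 + a))
1/v(-19, -67) = 1/(-9 + 50*(-19) + 2*(-67)*(-19)) = 1/(-9 - 950 + 2546) = 1/1587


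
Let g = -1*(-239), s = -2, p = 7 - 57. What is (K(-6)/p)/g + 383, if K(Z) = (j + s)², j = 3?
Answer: 4576849/11950 ≈ 383.00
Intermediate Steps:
p = -50
K(Z) = 1 (K(Z) = (3 - 2)² = 1² = 1)
g = 239
(K(-6)/p)/g + 383 = (1/(-50))/239 + 383 = (1*(-1/50))*(1/239) + 383 = -1/50*1/239 + 383 = -1/11950 + 383 = 4576849/11950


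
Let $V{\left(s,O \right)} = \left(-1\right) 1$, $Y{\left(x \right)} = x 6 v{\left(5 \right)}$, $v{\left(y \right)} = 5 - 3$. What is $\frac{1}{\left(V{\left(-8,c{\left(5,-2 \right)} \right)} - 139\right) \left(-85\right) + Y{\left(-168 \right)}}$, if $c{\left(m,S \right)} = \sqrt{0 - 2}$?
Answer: $\frac{1}{9884} \approx 0.00010117$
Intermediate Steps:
$v{\left(y \right)} = 2$ ($v{\left(y \right)} = 5 - 3 = 2$)
$Y{\left(x \right)} = 12 x$ ($Y{\left(x \right)} = x 6 \cdot 2 = 6 x 2 = 12 x$)
$c{\left(m,S \right)} = i \sqrt{2}$ ($c{\left(m,S \right)} = \sqrt{-2} = i \sqrt{2}$)
$V{\left(s,O \right)} = -1$
$\frac{1}{\left(V{\left(-8,c{\left(5,-2 \right)} \right)} - 139\right) \left(-85\right) + Y{\left(-168 \right)}} = \frac{1}{\left(-1 - 139\right) \left(-85\right) + 12 \left(-168\right)} = \frac{1}{\left(-140\right) \left(-85\right) - 2016} = \frac{1}{11900 - 2016} = \frac{1}{9884}$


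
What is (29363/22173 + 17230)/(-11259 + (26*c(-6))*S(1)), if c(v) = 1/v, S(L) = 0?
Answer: -382070153/249645807 ≈ -1.5304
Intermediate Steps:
(29363/22173 + 17230)/(-11259 + (26*c(-6))*S(1)) = (29363/22173 + 17230)/(-11259 + (26/(-6))*0) = (29363*(1/22173) + 17230)/(-11259 + (26*(-⅙))*0) = (29363/22173 + 17230)/(-11259 - 13/3*0) = 382070153/(22173*(-11259 + 0)) = (382070153/22173)/(-11259) = (382070153/22173)*(-1/11259) = -382070153/249645807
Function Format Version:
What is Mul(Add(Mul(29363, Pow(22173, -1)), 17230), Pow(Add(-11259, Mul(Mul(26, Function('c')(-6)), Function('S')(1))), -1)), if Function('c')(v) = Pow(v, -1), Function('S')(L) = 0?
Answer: Rational(-382070153, 249645807) ≈ -1.5304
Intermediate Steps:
Mul(Add(Mul(29363, Pow(22173, -1)), 17230), Pow(Add(-11259, Mul(Mul(26, Function('c')(-6)), Function('S')(1))), -1)) = Mul(Add(Mul(29363, Pow(22173, -1)), 17230), Pow(Add(-11259, Mul(Mul(26, Pow(-6, -1)), 0)), -1)) = Mul(Add(Mul(29363, Rational(1, 22173)), 17230), Pow(Add(-11259, Mul(Mul(26, Rational(-1, 6)), 0)), -1)) = Mul(Add(Rational(29363, 22173), 17230), Pow(Add(-11259, Mul(Rational(-13, 3), 0)), -1)) = Mul(Rational(382070153, 22173), Pow(Add(-11259, 0), -1)) = Mul(Rational(382070153, 22173), Pow(-11259, -1)) = Mul(Rational(382070153, 22173), Rational(-1, 11259)) = Rational(-382070153, 249645807)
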